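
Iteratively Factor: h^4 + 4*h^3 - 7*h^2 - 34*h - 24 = (h + 1)*(h^3 + 3*h^2 - 10*h - 24) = (h + 1)*(h + 2)*(h^2 + h - 12) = (h + 1)*(h + 2)*(h + 4)*(h - 3)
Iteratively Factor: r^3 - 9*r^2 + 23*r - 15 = (r - 1)*(r^2 - 8*r + 15) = (r - 5)*(r - 1)*(r - 3)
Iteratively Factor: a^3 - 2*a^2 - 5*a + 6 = (a - 3)*(a^2 + a - 2) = (a - 3)*(a - 1)*(a + 2)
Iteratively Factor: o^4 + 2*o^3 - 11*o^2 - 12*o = (o + 1)*(o^3 + o^2 - 12*o) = (o - 3)*(o + 1)*(o^2 + 4*o) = (o - 3)*(o + 1)*(o + 4)*(o)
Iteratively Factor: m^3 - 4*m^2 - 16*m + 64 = (m - 4)*(m^2 - 16) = (m - 4)*(m + 4)*(m - 4)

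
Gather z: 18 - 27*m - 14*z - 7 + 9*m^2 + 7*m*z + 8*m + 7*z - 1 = 9*m^2 - 19*m + z*(7*m - 7) + 10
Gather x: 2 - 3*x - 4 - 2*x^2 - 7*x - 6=-2*x^2 - 10*x - 8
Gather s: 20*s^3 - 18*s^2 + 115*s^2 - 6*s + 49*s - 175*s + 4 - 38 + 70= 20*s^3 + 97*s^2 - 132*s + 36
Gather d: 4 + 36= 40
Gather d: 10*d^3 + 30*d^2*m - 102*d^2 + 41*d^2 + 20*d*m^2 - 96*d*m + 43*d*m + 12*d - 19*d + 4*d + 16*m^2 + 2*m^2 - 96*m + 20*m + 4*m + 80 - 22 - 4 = 10*d^3 + d^2*(30*m - 61) + d*(20*m^2 - 53*m - 3) + 18*m^2 - 72*m + 54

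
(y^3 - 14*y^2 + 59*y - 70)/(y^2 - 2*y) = y - 12 + 35/y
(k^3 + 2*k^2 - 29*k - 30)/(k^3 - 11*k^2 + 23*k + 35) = (k + 6)/(k - 7)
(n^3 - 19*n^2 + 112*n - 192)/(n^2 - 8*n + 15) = (n^2 - 16*n + 64)/(n - 5)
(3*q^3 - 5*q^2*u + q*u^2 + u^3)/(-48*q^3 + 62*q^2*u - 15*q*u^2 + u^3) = (-3*q^2 + 2*q*u + u^2)/(48*q^2 - 14*q*u + u^2)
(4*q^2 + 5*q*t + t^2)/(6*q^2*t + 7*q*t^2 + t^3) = (4*q + t)/(t*(6*q + t))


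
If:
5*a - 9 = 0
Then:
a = 9/5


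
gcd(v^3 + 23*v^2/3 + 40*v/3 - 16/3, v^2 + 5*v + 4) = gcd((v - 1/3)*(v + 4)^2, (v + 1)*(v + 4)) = v + 4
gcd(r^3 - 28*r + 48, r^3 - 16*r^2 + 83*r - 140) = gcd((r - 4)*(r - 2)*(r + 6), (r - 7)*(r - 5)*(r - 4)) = r - 4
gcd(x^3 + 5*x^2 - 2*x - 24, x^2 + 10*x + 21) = x + 3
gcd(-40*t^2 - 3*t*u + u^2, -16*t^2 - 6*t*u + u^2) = 8*t - u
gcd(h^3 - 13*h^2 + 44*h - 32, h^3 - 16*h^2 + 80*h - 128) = h^2 - 12*h + 32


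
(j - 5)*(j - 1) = j^2 - 6*j + 5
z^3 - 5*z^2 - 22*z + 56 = (z - 7)*(z - 2)*(z + 4)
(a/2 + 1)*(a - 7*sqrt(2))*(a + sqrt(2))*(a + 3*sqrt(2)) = a^4/2 - 3*sqrt(2)*a^3/2 + a^3 - 25*a^2 - 3*sqrt(2)*a^2 - 50*a - 21*sqrt(2)*a - 42*sqrt(2)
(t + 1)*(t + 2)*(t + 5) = t^3 + 8*t^2 + 17*t + 10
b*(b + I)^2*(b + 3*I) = b^4 + 5*I*b^3 - 7*b^2 - 3*I*b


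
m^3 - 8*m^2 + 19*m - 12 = (m - 4)*(m - 3)*(m - 1)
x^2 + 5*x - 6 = (x - 1)*(x + 6)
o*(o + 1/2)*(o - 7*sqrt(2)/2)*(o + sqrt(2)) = o^4 - 5*sqrt(2)*o^3/2 + o^3/2 - 7*o^2 - 5*sqrt(2)*o^2/4 - 7*o/2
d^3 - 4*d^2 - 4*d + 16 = (d - 4)*(d - 2)*(d + 2)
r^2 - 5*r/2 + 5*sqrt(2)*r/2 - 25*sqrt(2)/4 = (r - 5/2)*(r + 5*sqrt(2)/2)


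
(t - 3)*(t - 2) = t^2 - 5*t + 6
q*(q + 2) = q^2 + 2*q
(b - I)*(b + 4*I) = b^2 + 3*I*b + 4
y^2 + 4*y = y*(y + 4)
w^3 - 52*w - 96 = (w - 8)*(w + 2)*(w + 6)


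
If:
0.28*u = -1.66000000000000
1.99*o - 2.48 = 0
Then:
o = 1.25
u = -5.93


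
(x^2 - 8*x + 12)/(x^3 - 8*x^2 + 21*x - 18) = (x - 6)/(x^2 - 6*x + 9)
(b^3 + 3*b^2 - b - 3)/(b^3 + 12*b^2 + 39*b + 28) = (b^2 + 2*b - 3)/(b^2 + 11*b + 28)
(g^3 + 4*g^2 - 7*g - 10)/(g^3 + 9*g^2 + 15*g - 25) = (g^2 - g - 2)/(g^2 + 4*g - 5)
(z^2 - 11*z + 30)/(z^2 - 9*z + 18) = (z - 5)/(z - 3)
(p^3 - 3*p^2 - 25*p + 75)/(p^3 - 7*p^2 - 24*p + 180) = (p^2 - 8*p + 15)/(p^2 - 12*p + 36)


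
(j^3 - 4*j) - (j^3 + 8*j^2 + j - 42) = -8*j^2 - 5*j + 42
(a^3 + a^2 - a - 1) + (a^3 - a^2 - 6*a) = 2*a^3 - 7*a - 1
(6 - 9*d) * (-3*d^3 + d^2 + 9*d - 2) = 27*d^4 - 27*d^3 - 75*d^2 + 72*d - 12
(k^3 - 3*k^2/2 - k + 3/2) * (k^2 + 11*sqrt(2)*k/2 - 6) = k^5 - 3*k^4/2 + 11*sqrt(2)*k^4/2 - 33*sqrt(2)*k^3/4 - 7*k^3 - 11*sqrt(2)*k^2/2 + 21*k^2/2 + 6*k + 33*sqrt(2)*k/4 - 9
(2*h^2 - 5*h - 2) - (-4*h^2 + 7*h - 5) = 6*h^2 - 12*h + 3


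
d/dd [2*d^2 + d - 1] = 4*d + 1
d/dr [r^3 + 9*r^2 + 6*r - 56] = 3*r^2 + 18*r + 6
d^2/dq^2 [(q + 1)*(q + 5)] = 2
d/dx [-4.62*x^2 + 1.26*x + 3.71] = 1.26 - 9.24*x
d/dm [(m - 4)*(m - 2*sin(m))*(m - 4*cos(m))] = (4 - m)*(m - 4*cos(m))*(2*cos(m) - 1) + (m - 4)*(m - 2*sin(m))*(4*sin(m) + 1) + (m - 2*sin(m))*(m - 4*cos(m))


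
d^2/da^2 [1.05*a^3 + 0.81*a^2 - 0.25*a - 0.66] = 6.3*a + 1.62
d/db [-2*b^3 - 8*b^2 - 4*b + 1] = -6*b^2 - 16*b - 4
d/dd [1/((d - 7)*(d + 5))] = 2*(1 - d)/(d^4 - 4*d^3 - 66*d^2 + 140*d + 1225)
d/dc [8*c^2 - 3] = 16*c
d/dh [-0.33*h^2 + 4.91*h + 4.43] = 4.91 - 0.66*h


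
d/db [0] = 0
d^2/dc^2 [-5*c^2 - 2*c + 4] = -10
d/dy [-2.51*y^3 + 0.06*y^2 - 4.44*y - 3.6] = -7.53*y^2 + 0.12*y - 4.44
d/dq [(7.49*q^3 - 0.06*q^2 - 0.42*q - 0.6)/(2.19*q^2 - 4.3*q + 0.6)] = (16.4031*q^4 - 64.414*q^3 + 14.6598*q^2 + 2.556*q - 2.832)/(4.7961*q^4 - 18.834*q^3 + 21.118*q^2 - 5.16*q + 0.36)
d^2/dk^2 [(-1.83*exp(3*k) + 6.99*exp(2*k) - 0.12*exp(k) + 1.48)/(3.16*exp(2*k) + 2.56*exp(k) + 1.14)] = (-18.273648*exp(6*k) - 44.4119039999999*exp(5*k) - 118.901712*exp(4*k) - 53.575328*exp(3*k) + 78.305988*exp(2*k) + 25.060144*exp(k) - 4.475184)*exp(k)/(31.554496*exp(6*k) + 76.689408*exp(5*k) + 96.27888*exp(4*k) + 72.11008*exp(3*k) + 34.73352*exp(2*k) + 9.980928*exp(k) + 1.481544)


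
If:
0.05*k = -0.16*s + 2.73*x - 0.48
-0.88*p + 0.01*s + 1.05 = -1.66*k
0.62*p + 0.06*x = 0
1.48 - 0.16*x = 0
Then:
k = -2.04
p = -0.90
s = 155.47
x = 9.25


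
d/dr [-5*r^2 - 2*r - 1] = -10*r - 2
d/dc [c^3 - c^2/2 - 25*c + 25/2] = 3*c^2 - c - 25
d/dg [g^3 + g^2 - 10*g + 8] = 3*g^2 + 2*g - 10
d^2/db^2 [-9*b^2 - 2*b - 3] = -18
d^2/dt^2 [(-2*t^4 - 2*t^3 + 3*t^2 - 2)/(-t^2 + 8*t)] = 4*(t^6 - 24*t^5 + 192*t^4 + 52*t^3 + 3*t^2 - 24*t + 64)/(t^3*(t^3 - 24*t^2 + 192*t - 512))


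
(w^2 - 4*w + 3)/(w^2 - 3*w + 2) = (w - 3)/(w - 2)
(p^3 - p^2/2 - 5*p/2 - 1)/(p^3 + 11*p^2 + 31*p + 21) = (p^2 - 3*p/2 - 1)/(p^2 + 10*p + 21)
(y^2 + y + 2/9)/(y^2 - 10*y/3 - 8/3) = (y + 1/3)/(y - 4)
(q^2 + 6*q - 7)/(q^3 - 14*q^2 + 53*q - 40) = (q + 7)/(q^2 - 13*q + 40)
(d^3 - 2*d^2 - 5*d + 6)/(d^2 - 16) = (d^3 - 2*d^2 - 5*d + 6)/(d^2 - 16)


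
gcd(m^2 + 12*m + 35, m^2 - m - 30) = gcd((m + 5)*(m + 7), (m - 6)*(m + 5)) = m + 5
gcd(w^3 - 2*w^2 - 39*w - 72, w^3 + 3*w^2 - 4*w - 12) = w + 3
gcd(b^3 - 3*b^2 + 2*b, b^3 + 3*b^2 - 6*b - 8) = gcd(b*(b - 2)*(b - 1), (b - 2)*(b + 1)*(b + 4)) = b - 2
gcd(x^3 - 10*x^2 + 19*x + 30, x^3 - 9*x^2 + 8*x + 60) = x^2 - 11*x + 30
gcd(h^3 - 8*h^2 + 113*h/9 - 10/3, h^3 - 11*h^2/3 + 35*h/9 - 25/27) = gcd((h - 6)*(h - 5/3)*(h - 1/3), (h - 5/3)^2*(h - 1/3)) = h^2 - 2*h + 5/9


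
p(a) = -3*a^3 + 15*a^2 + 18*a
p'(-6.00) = -486.00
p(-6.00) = 1080.00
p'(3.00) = 27.00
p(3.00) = 108.00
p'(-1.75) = -62.06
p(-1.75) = 30.52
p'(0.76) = 35.60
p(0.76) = 21.03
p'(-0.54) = -0.82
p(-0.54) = -4.87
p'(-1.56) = -50.70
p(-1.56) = 19.81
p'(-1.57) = -51.28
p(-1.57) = 20.32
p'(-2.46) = -110.26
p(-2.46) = 91.15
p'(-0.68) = -6.56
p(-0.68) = -4.36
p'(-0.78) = -10.88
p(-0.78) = -3.49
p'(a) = -9*a^2 + 30*a + 18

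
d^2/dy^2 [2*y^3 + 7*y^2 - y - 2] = 12*y + 14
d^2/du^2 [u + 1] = 0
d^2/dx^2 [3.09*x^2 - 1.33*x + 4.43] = 6.18000000000000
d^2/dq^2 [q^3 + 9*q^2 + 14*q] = 6*q + 18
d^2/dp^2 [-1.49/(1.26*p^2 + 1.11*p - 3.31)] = (4.731048*p^2 + 4.167828*p - 1.49*(2.52*p + 1.11)*(5.04*p + 2.22) - 12.428388)/(1.26*p^2 + 1.11*p - 3.31)^3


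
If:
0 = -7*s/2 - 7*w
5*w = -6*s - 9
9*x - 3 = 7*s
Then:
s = -18/7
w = 9/7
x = -5/3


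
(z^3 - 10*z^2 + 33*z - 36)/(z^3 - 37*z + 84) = (z - 3)/(z + 7)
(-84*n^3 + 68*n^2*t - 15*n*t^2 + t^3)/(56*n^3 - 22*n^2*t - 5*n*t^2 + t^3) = (-6*n + t)/(4*n + t)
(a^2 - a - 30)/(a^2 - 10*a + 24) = (a + 5)/(a - 4)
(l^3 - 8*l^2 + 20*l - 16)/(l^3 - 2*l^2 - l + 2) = (l^2 - 6*l + 8)/(l^2 - 1)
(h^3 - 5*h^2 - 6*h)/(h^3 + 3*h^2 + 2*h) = (h - 6)/(h + 2)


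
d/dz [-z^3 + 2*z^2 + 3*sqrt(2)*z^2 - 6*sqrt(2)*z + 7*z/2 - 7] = -3*z^2 + 4*z + 6*sqrt(2)*z - 6*sqrt(2) + 7/2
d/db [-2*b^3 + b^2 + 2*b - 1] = -6*b^2 + 2*b + 2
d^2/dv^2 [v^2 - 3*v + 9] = 2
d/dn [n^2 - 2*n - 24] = 2*n - 2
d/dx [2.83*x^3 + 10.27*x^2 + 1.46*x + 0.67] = 8.49*x^2 + 20.54*x + 1.46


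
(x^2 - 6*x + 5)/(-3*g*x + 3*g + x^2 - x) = (x - 5)/(-3*g + x)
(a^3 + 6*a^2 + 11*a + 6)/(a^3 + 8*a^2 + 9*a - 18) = (a^2 + 3*a + 2)/(a^2 + 5*a - 6)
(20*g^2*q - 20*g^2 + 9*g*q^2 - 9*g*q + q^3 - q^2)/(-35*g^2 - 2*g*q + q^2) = (4*g*q - 4*g + q^2 - q)/(-7*g + q)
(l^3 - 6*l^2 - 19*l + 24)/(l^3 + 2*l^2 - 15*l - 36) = (l^2 - 9*l + 8)/(l^2 - l - 12)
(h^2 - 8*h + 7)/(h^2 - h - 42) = (h - 1)/(h + 6)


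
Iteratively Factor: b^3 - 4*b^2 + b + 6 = (b - 2)*(b^2 - 2*b - 3) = (b - 2)*(b + 1)*(b - 3)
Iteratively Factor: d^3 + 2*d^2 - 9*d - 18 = (d + 3)*(d^2 - d - 6) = (d - 3)*(d + 3)*(d + 2)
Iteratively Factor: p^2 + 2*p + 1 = (p + 1)*(p + 1)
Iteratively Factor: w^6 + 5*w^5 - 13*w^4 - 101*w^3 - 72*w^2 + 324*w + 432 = (w - 2)*(w^5 + 7*w^4 + w^3 - 99*w^2 - 270*w - 216) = (w - 2)*(w + 3)*(w^4 + 4*w^3 - 11*w^2 - 66*w - 72) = (w - 2)*(w + 3)^2*(w^3 + w^2 - 14*w - 24) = (w - 2)*(w + 3)^3*(w^2 - 2*w - 8) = (w - 2)*(w + 2)*(w + 3)^3*(w - 4)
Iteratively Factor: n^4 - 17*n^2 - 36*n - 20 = (n + 2)*(n^3 - 2*n^2 - 13*n - 10) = (n + 2)^2*(n^2 - 4*n - 5) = (n + 1)*(n + 2)^2*(n - 5)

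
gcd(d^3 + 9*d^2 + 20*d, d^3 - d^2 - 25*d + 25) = d + 5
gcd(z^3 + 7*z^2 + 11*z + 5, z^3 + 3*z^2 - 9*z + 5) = z + 5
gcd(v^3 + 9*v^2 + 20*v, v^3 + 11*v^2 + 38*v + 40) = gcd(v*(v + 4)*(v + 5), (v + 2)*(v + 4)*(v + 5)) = v^2 + 9*v + 20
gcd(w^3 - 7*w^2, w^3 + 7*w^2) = w^2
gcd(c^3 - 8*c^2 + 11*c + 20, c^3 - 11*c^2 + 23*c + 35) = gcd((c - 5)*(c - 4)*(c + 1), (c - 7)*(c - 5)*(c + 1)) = c^2 - 4*c - 5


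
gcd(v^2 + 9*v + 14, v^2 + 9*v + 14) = v^2 + 9*v + 14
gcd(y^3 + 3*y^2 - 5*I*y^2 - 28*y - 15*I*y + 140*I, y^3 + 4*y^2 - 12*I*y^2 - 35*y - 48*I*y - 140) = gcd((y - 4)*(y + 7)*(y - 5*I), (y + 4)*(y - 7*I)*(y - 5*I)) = y - 5*I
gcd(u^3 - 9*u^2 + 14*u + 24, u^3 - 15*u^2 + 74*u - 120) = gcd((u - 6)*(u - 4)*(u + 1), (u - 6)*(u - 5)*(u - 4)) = u^2 - 10*u + 24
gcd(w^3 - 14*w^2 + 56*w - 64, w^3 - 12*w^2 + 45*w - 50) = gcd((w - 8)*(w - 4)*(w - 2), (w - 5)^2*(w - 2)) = w - 2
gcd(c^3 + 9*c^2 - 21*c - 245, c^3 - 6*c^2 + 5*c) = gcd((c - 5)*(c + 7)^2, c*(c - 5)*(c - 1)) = c - 5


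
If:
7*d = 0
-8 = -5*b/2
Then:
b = 16/5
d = 0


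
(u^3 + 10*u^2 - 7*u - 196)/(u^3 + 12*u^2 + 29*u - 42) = (u^2 + 3*u - 28)/(u^2 + 5*u - 6)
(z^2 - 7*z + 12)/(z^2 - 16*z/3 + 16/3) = 3*(z - 3)/(3*z - 4)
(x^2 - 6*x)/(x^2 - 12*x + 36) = x/(x - 6)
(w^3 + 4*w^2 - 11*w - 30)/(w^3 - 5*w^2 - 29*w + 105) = (w + 2)/(w - 7)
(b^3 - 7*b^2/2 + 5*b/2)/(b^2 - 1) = b*(2*b - 5)/(2*(b + 1))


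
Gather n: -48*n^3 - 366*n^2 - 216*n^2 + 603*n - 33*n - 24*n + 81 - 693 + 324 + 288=-48*n^3 - 582*n^2 + 546*n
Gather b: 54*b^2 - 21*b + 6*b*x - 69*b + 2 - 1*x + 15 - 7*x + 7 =54*b^2 + b*(6*x - 90) - 8*x + 24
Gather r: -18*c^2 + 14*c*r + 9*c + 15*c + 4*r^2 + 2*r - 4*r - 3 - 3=-18*c^2 + 24*c + 4*r^2 + r*(14*c - 2) - 6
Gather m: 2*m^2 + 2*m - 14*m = 2*m^2 - 12*m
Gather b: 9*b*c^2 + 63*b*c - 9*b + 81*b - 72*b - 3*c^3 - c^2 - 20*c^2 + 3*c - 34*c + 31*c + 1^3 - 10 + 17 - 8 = b*(9*c^2 + 63*c) - 3*c^3 - 21*c^2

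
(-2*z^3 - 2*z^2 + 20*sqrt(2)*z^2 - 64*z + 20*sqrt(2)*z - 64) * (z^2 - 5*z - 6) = -2*z^5 + 8*z^4 + 20*sqrt(2)*z^4 - 80*sqrt(2)*z^3 - 42*z^3 - 220*sqrt(2)*z^2 + 268*z^2 - 120*sqrt(2)*z + 704*z + 384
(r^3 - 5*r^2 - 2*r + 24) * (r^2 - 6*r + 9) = r^5 - 11*r^4 + 37*r^3 - 9*r^2 - 162*r + 216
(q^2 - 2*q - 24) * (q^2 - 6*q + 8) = q^4 - 8*q^3 - 4*q^2 + 128*q - 192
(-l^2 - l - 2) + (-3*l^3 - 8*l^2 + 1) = -3*l^3 - 9*l^2 - l - 1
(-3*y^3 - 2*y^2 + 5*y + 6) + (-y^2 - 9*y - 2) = -3*y^3 - 3*y^2 - 4*y + 4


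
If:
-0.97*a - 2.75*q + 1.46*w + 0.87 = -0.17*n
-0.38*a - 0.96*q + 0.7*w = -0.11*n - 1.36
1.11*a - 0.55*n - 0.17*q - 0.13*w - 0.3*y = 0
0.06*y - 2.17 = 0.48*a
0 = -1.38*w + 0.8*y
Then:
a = -5.71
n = -4.74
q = -0.90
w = -5.53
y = -9.54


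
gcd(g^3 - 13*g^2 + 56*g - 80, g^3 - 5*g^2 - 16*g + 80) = g^2 - 9*g + 20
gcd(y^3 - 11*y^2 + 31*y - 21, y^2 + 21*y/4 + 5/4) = 1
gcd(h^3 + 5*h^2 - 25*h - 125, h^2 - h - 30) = h + 5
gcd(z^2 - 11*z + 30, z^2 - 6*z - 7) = 1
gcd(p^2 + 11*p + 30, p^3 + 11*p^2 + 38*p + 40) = p + 5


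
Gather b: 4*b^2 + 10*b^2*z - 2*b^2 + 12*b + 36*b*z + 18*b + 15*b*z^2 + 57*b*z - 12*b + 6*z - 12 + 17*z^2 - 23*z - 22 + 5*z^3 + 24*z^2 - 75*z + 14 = b^2*(10*z + 2) + b*(15*z^2 + 93*z + 18) + 5*z^3 + 41*z^2 - 92*z - 20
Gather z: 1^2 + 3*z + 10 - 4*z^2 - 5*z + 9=-4*z^2 - 2*z + 20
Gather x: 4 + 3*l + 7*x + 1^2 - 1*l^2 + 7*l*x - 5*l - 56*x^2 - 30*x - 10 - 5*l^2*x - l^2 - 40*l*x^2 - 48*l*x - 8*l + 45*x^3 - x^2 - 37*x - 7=-2*l^2 - 10*l + 45*x^3 + x^2*(-40*l - 57) + x*(-5*l^2 - 41*l - 60) - 12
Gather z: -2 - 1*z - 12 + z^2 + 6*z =z^2 + 5*z - 14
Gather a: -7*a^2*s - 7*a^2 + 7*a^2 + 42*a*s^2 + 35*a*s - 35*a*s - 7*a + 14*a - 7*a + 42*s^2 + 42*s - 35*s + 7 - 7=-7*a^2*s + 42*a*s^2 + 42*s^2 + 7*s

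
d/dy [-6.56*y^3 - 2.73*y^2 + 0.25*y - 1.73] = -19.68*y^2 - 5.46*y + 0.25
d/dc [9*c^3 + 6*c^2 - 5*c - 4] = 27*c^2 + 12*c - 5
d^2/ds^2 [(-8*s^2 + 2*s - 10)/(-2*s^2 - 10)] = 2*(-s^3 - 45*s^2 + 15*s + 75)/(s^6 + 15*s^4 + 75*s^2 + 125)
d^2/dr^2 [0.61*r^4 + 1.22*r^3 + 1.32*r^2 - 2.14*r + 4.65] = 7.32*r^2 + 7.32*r + 2.64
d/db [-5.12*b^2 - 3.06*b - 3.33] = -10.24*b - 3.06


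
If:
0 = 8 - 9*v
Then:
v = 8/9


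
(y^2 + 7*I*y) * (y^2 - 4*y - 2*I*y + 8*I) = y^4 - 4*y^3 + 5*I*y^3 + 14*y^2 - 20*I*y^2 - 56*y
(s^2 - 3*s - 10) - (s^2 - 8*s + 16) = 5*s - 26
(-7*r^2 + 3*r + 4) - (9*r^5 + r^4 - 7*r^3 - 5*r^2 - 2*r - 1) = -9*r^5 - r^4 + 7*r^3 - 2*r^2 + 5*r + 5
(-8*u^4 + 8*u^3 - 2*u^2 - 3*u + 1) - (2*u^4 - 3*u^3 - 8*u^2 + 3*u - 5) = -10*u^4 + 11*u^3 + 6*u^2 - 6*u + 6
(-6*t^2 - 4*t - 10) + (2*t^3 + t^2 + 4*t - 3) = 2*t^3 - 5*t^2 - 13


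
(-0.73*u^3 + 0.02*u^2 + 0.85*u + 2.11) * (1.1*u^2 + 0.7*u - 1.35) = -0.803*u^5 - 0.489*u^4 + 1.9345*u^3 + 2.889*u^2 + 0.3295*u - 2.8485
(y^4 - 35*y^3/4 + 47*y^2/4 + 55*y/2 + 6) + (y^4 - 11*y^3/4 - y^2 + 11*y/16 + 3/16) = 2*y^4 - 23*y^3/2 + 43*y^2/4 + 451*y/16 + 99/16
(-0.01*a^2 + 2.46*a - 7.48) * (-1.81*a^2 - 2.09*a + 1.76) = 0.0181*a^4 - 4.4317*a^3 + 8.3798*a^2 + 19.9628*a - 13.1648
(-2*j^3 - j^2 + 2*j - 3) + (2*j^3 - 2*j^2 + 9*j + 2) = -3*j^2 + 11*j - 1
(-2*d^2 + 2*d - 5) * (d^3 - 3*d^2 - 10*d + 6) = -2*d^5 + 8*d^4 + 9*d^3 - 17*d^2 + 62*d - 30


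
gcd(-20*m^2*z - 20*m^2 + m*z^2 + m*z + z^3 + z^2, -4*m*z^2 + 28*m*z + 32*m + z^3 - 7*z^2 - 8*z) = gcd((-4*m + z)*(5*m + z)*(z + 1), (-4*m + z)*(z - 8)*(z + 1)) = -4*m*z - 4*m + z^2 + z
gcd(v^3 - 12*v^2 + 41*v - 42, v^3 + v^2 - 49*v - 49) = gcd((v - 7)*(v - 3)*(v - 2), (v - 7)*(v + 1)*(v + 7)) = v - 7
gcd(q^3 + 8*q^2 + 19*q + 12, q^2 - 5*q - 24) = q + 3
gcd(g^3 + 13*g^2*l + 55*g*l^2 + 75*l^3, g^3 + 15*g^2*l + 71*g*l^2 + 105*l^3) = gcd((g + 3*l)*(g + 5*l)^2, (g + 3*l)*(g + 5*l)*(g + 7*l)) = g^2 + 8*g*l + 15*l^2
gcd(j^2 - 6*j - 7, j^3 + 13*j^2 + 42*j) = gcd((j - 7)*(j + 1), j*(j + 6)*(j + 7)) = 1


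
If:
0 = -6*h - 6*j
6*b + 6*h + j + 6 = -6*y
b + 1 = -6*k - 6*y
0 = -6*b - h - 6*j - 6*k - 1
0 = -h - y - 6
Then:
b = -6/11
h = -366/11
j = 366/11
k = -1805/66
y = 300/11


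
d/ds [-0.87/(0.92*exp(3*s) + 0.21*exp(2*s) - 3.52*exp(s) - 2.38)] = (2.4012*exp(2*s) + 0.3654*exp(s) - 3.0624)*exp(s)/(0.92*exp(3*s) + 0.21*exp(2*s) - 3.52*exp(s) - 2.38)^2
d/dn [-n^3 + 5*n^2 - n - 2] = -3*n^2 + 10*n - 1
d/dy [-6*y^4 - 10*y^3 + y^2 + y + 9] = -24*y^3 - 30*y^2 + 2*y + 1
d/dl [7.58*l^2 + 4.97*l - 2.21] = 15.16*l + 4.97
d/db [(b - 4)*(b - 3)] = 2*b - 7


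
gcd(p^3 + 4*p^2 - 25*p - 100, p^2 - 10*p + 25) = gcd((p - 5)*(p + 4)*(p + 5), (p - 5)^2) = p - 5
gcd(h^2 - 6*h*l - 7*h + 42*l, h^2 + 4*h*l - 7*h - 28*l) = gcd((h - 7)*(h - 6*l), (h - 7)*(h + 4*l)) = h - 7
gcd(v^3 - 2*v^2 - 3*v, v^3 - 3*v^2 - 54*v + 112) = 1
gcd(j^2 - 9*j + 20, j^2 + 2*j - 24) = j - 4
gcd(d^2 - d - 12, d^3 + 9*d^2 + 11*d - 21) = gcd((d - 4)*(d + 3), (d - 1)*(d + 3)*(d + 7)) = d + 3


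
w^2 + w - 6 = (w - 2)*(w + 3)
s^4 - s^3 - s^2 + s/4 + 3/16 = (s - 3/2)*(s - 1/2)*(s + 1/2)^2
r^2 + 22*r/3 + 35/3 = (r + 7/3)*(r + 5)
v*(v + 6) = v^2 + 6*v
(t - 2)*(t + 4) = t^2 + 2*t - 8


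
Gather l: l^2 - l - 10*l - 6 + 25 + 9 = l^2 - 11*l + 28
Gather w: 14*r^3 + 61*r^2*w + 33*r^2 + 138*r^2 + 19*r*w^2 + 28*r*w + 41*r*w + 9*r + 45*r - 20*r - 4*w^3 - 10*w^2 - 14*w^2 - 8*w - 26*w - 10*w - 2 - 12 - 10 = 14*r^3 + 171*r^2 + 34*r - 4*w^3 + w^2*(19*r - 24) + w*(61*r^2 + 69*r - 44) - 24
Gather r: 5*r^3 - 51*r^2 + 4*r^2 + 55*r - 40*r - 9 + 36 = 5*r^3 - 47*r^2 + 15*r + 27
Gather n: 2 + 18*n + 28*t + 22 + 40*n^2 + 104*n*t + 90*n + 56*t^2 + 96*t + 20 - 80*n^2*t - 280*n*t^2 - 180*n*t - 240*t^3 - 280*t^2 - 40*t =n^2*(40 - 80*t) + n*(-280*t^2 - 76*t + 108) - 240*t^3 - 224*t^2 + 84*t + 44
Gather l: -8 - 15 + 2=-21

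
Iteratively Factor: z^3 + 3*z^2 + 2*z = (z + 1)*(z^2 + 2*z) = z*(z + 1)*(z + 2)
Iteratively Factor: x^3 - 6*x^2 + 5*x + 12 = (x - 4)*(x^2 - 2*x - 3) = (x - 4)*(x - 3)*(x + 1)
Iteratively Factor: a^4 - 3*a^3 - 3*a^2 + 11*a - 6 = (a - 3)*(a^3 - 3*a + 2) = (a - 3)*(a - 1)*(a^2 + a - 2) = (a - 3)*(a - 1)^2*(a + 2)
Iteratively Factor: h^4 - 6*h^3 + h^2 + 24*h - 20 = (h - 5)*(h^3 - h^2 - 4*h + 4) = (h - 5)*(h - 1)*(h^2 - 4) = (h - 5)*(h - 2)*(h - 1)*(h + 2)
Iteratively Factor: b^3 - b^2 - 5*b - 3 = (b - 3)*(b^2 + 2*b + 1) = (b - 3)*(b + 1)*(b + 1)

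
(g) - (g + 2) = -2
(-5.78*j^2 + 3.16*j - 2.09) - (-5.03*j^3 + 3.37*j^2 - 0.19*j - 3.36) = 5.03*j^3 - 9.15*j^2 + 3.35*j + 1.27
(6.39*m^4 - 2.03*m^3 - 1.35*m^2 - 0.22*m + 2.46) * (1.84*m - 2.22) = 11.7576*m^5 - 17.921*m^4 + 2.0226*m^3 + 2.5922*m^2 + 5.0148*m - 5.4612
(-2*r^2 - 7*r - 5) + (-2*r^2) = -4*r^2 - 7*r - 5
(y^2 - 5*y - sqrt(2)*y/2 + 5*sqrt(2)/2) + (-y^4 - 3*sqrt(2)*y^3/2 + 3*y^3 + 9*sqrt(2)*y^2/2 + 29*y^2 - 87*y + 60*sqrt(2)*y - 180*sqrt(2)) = -y^4 - 3*sqrt(2)*y^3/2 + 3*y^3 + 9*sqrt(2)*y^2/2 + 30*y^2 - 92*y + 119*sqrt(2)*y/2 - 355*sqrt(2)/2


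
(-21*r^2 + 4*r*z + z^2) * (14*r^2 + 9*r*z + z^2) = -294*r^4 - 133*r^3*z + 29*r^2*z^2 + 13*r*z^3 + z^4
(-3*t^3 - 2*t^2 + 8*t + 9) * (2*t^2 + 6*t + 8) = -6*t^5 - 22*t^4 - 20*t^3 + 50*t^2 + 118*t + 72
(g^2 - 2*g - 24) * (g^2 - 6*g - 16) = g^4 - 8*g^3 - 28*g^2 + 176*g + 384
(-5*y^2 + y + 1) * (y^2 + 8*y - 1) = -5*y^4 - 39*y^3 + 14*y^2 + 7*y - 1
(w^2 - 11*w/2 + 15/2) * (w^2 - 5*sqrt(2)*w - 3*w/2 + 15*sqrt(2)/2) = w^4 - 5*sqrt(2)*w^3 - 7*w^3 + 63*w^2/4 + 35*sqrt(2)*w^2 - 315*sqrt(2)*w/4 - 45*w/4 + 225*sqrt(2)/4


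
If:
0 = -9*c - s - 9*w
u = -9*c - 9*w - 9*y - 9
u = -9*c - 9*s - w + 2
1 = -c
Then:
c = -1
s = 81*y/89 + 171/89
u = -720*y/89 - 630/89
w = 70/89 - 9*y/89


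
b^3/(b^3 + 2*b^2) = b/(b + 2)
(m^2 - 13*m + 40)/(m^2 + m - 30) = (m - 8)/(m + 6)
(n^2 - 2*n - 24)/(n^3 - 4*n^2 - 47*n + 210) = (n + 4)/(n^2 + 2*n - 35)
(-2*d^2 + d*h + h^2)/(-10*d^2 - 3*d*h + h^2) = (d - h)/(5*d - h)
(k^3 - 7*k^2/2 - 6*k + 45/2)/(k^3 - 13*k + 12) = (2*k^2 - k - 15)/(2*(k^2 + 3*k - 4))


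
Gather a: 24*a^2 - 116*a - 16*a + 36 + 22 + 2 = 24*a^2 - 132*a + 60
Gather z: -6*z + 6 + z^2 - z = z^2 - 7*z + 6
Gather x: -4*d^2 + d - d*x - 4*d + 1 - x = -4*d^2 - 3*d + x*(-d - 1) + 1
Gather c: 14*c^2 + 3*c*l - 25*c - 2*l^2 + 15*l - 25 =14*c^2 + c*(3*l - 25) - 2*l^2 + 15*l - 25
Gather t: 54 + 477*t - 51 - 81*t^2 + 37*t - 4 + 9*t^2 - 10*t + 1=-72*t^2 + 504*t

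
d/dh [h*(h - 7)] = 2*h - 7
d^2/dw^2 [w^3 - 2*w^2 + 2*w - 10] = 6*w - 4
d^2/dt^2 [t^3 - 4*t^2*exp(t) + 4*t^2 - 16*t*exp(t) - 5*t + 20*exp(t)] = -4*t^2*exp(t) - 32*t*exp(t) + 6*t - 20*exp(t) + 8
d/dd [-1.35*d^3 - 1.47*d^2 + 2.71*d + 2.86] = -4.05*d^2 - 2.94*d + 2.71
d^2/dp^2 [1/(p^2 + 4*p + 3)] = 2*(-p^2 - 4*p + 4*(p + 2)^2 - 3)/(p^2 + 4*p + 3)^3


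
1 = 1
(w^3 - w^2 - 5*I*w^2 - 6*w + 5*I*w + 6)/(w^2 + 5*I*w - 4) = (w^3 - w^2*(1 + 5*I) + w*(-6 + 5*I) + 6)/(w^2 + 5*I*w - 4)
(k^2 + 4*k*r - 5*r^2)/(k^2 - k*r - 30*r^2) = (-k + r)/(-k + 6*r)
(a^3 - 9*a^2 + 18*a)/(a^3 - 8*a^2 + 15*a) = (a - 6)/(a - 5)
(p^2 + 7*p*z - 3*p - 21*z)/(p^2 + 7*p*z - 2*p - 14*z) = (p - 3)/(p - 2)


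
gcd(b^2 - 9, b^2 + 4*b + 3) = b + 3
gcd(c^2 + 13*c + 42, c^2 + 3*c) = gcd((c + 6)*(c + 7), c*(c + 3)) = 1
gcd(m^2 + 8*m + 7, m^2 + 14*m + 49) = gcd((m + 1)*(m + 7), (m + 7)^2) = m + 7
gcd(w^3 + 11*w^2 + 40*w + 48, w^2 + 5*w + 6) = w + 3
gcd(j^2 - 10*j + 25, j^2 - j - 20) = j - 5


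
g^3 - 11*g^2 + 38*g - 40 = (g - 5)*(g - 4)*(g - 2)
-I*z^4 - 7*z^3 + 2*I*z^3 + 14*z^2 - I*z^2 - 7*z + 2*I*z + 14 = (z - 2)*(z - 7*I)*(z - I)*(-I*z + 1)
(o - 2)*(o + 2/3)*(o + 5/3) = o^3 + o^2/3 - 32*o/9 - 20/9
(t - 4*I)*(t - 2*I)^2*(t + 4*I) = t^4 - 4*I*t^3 + 12*t^2 - 64*I*t - 64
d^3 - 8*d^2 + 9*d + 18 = (d - 6)*(d - 3)*(d + 1)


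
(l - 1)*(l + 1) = l^2 - 1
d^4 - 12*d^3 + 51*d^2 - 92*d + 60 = (d - 5)*(d - 3)*(d - 2)^2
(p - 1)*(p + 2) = p^2 + p - 2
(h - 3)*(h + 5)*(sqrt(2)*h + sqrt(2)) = sqrt(2)*h^3 + 3*sqrt(2)*h^2 - 13*sqrt(2)*h - 15*sqrt(2)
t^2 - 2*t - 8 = (t - 4)*(t + 2)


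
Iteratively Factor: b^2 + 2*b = (b)*(b + 2)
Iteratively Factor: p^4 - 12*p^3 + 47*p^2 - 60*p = (p)*(p^3 - 12*p^2 + 47*p - 60) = p*(p - 4)*(p^2 - 8*p + 15) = p*(p - 5)*(p - 4)*(p - 3)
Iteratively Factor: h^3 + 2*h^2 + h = (h)*(h^2 + 2*h + 1) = h*(h + 1)*(h + 1)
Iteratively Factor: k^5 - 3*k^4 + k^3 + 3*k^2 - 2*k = (k - 2)*(k^4 - k^3 - k^2 + k) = (k - 2)*(k - 1)*(k^3 - k) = (k - 2)*(k - 1)^2*(k^2 + k) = (k - 2)*(k - 1)^2*(k + 1)*(k)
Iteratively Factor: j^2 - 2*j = (j)*(j - 2)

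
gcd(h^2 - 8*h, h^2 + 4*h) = h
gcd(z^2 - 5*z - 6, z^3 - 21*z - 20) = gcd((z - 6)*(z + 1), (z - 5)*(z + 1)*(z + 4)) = z + 1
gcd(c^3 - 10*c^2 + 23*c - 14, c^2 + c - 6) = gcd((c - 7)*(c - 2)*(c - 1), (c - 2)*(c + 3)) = c - 2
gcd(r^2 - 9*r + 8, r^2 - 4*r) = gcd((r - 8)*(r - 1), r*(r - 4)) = 1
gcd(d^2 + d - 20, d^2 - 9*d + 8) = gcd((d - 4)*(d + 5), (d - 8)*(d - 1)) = 1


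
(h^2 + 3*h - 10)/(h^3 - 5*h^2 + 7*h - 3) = (h^2 + 3*h - 10)/(h^3 - 5*h^2 + 7*h - 3)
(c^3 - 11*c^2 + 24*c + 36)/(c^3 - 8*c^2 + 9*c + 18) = (c - 6)/(c - 3)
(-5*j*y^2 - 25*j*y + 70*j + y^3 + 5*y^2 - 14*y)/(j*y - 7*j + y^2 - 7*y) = (-5*j*y^2 - 25*j*y + 70*j + y^3 + 5*y^2 - 14*y)/(j*y - 7*j + y^2 - 7*y)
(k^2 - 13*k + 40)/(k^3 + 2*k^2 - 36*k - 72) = (k^2 - 13*k + 40)/(k^3 + 2*k^2 - 36*k - 72)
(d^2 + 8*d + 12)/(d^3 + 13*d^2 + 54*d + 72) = (d + 2)/(d^2 + 7*d + 12)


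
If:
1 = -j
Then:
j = -1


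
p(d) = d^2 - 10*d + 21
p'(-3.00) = -16.00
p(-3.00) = 60.00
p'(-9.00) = -28.00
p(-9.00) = 192.00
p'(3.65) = -2.70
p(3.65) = -2.18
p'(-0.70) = -11.40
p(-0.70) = 28.49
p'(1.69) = -6.62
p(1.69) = 6.96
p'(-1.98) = -13.96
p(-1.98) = 44.72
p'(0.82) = -8.36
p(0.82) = 13.47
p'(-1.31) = -12.62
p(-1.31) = 35.82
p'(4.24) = -1.52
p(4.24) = -3.42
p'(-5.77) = -21.54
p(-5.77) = 111.99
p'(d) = 2*d - 10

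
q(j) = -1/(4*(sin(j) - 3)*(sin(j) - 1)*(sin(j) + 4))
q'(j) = cos(j)/(4*(sin(j) - 3)*(sin(j) - 1)*(sin(j) + 4)^2) + cos(j)/(4*(sin(j) - 3)*(sin(j) - 1)^2*(sin(j) + 4)) + cos(j)/(4*(sin(j) - 3)^2*(sin(j) - 1)*(sin(j) + 4))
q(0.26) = -0.03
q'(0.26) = -0.04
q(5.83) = -0.01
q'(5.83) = -0.01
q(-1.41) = -0.01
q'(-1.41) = -0.00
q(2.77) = -0.03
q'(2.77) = 0.05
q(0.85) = -0.09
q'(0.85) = -0.26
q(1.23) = -0.43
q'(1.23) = -2.52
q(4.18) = -0.01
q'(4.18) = 0.00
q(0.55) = -0.05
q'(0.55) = -0.09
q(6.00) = -0.02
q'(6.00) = -0.01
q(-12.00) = -0.05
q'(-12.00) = -0.10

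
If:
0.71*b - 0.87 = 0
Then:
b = 1.23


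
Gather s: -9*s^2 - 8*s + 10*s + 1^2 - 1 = -9*s^2 + 2*s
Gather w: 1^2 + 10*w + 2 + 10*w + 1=20*w + 4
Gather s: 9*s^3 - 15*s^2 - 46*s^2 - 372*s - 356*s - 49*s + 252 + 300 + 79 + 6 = 9*s^3 - 61*s^2 - 777*s + 637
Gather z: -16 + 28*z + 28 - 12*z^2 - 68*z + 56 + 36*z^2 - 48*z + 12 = 24*z^2 - 88*z + 80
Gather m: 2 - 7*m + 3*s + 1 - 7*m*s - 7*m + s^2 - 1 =m*(-7*s - 14) + s^2 + 3*s + 2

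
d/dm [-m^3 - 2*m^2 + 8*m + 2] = -3*m^2 - 4*m + 8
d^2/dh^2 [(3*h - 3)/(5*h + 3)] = -240/(5*h + 3)^3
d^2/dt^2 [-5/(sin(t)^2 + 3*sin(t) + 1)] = 5*(4*sin(t)^4 + 9*sin(t)^3 - sin(t)^2 - 21*sin(t) - 16)/(sin(t)^2 + 3*sin(t) + 1)^3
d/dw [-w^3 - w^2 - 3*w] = -3*w^2 - 2*w - 3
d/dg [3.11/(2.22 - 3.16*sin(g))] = 9.8276*cos(g)/(3.16*sin(g) - 2.22)^2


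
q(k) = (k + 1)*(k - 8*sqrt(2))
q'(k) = 2*k - 8*sqrt(2) + 1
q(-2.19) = 16.07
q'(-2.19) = -14.69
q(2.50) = -30.85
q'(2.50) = -5.31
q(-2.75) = 24.61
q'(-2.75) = -15.81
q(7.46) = -32.60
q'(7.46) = 4.61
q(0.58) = -16.96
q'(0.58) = -9.15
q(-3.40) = 35.31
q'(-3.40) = -17.11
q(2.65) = -31.62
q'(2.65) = -5.01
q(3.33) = -34.57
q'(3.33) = -3.65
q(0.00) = -11.31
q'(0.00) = -10.31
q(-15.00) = 368.39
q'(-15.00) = -40.31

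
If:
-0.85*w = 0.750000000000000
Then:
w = -0.88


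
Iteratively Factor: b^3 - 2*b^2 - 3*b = (b)*(b^2 - 2*b - 3) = b*(b + 1)*(b - 3)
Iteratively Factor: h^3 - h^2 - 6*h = (h - 3)*(h^2 + 2*h) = (h - 3)*(h + 2)*(h)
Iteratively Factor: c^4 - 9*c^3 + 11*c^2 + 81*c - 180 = (c - 3)*(c^3 - 6*c^2 - 7*c + 60) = (c - 5)*(c - 3)*(c^2 - c - 12) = (c - 5)*(c - 3)*(c + 3)*(c - 4)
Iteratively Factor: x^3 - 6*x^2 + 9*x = (x)*(x^2 - 6*x + 9) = x*(x - 3)*(x - 3)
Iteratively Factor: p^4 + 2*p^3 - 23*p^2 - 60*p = (p + 4)*(p^3 - 2*p^2 - 15*p) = p*(p + 4)*(p^2 - 2*p - 15) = p*(p + 3)*(p + 4)*(p - 5)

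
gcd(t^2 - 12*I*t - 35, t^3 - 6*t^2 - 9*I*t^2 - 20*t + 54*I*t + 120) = t - 5*I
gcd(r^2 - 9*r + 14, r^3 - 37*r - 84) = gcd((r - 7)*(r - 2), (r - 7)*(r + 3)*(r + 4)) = r - 7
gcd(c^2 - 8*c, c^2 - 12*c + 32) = c - 8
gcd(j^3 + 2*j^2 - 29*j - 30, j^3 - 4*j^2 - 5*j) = j^2 - 4*j - 5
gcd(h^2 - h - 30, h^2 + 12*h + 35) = h + 5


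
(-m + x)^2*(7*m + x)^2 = 49*m^4 - 84*m^3*x + 22*m^2*x^2 + 12*m*x^3 + x^4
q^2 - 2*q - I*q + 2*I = (q - 2)*(q - I)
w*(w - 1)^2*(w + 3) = w^4 + w^3 - 5*w^2 + 3*w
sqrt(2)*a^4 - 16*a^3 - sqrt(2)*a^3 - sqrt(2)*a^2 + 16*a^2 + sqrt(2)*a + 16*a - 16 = (a - 1)^2*(a - 8*sqrt(2))*(sqrt(2)*a + sqrt(2))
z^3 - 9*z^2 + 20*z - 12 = (z - 6)*(z - 2)*(z - 1)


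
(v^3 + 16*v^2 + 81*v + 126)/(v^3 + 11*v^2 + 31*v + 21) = (v + 6)/(v + 1)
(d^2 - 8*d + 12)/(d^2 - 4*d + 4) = (d - 6)/(d - 2)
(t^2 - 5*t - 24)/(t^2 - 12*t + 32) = (t + 3)/(t - 4)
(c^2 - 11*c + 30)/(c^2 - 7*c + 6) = (c - 5)/(c - 1)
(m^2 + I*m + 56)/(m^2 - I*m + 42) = (m + 8*I)/(m + 6*I)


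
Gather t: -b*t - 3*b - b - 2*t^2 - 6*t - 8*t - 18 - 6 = -4*b - 2*t^2 + t*(-b - 14) - 24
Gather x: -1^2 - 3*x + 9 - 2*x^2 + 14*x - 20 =-2*x^2 + 11*x - 12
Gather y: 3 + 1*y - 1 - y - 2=0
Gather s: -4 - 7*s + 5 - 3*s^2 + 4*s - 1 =-3*s^2 - 3*s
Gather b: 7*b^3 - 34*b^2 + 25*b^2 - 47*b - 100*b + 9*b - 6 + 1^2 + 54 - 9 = 7*b^3 - 9*b^2 - 138*b + 40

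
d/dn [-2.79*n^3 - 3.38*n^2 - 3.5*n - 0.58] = -8.37*n^2 - 6.76*n - 3.5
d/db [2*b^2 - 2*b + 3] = 4*b - 2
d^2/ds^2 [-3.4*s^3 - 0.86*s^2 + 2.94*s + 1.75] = -20.4*s - 1.72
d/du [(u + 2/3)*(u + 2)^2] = (u + 2)*(9*u + 10)/3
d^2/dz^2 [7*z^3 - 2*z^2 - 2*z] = 42*z - 4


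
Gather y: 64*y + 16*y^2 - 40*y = 16*y^2 + 24*y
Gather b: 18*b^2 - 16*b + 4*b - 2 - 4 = 18*b^2 - 12*b - 6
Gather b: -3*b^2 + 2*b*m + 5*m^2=-3*b^2 + 2*b*m + 5*m^2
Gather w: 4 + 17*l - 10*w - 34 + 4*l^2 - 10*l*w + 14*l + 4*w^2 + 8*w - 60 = 4*l^2 + 31*l + 4*w^2 + w*(-10*l - 2) - 90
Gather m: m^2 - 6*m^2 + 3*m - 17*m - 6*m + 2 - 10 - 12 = -5*m^2 - 20*m - 20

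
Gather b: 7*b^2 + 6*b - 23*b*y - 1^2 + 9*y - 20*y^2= 7*b^2 + b*(6 - 23*y) - 20*y^2 + 9*y - 1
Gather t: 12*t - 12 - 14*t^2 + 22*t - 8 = -14*t^2 + 34*t - 20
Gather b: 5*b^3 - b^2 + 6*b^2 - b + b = 5*b^3 + 5*b^2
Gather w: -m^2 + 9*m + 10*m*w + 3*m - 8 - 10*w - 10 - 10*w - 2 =-m^2 + 12*m + w*(10*m - 20) - 20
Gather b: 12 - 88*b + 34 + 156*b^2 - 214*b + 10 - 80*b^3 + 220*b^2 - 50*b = -80*b^3 + 376*b^2 - 352*b + 56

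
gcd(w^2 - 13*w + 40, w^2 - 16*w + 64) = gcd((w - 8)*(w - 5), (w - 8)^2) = w - 8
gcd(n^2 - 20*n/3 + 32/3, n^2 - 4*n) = n - 4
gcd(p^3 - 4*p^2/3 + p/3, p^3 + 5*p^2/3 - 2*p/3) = p^2 - p/3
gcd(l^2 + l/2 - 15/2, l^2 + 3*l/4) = 1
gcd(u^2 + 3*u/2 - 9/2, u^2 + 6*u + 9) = u + 3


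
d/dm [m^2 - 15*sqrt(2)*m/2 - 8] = 2*m - 15*sqrt(2)/2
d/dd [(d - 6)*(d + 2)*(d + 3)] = 3*d^2 - 2*d - 24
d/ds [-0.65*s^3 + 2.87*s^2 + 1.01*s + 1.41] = -1.95*s^2 + 5.74*s + 1.01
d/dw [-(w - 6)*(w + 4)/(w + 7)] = (-w^2 - 14*w - 10)/(w^2 + 14*w + 49)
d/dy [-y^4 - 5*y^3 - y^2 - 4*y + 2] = -4*y^3 - 15*y^2 - 2*y - 4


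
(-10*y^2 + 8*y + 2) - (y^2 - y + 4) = -11*y^2 + 9*y - 2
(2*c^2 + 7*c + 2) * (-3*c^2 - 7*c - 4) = -6*c^4 - 35*c^3 - 63*c^2 - 42*c - 8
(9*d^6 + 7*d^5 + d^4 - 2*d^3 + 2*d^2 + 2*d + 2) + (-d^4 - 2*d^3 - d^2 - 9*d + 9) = 9*d^6 + 7*d^5 - 4*d^3 + d^2 - 7*d + 11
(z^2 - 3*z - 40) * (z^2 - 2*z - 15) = z^4 - 5*z^3 - 49*z^2 + 125*z + 600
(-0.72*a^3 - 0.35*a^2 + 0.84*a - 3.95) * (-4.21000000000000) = 3.0312*a^3 + 1.4735*a^2 - 3.5364*a + 16.6295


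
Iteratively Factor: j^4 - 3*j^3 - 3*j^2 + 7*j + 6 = (j - 2)*(j^3 - j^2 - 5*j - 3) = (j - 3)*(j - 2)*(j^2 + 2*j + 1) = (j - 3)*(j - 2)*(j + 1)*(j + 1)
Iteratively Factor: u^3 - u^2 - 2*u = (u + 1)*(u^2 - 2*u) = u*(u + 1)*(u - 2)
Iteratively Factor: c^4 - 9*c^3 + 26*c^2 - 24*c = (c - 3)*(c^3 - 6*c^2 + 8*c) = (c - 3)*(c - 2)*(c^2 - 4*c) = (c - 4)*(c - 3)*(c - 2)*(c)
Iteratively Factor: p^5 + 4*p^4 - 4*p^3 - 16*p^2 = (p - 2)*(p^4 + 6*p^3 + 8*p^2) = (p - 2)*(p + 2)*(p^3 + 4*p^2) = (p - 2)*(p + 2)*(p + 4)*(p^2) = p*(p - 2)*(p + 2)*(p + 4)*(p)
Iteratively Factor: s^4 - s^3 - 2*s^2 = (s - 2)*(s^3 + s^2) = s*(s - 2)*(s^2 + s) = s^2*(s - 2)*(s + 1)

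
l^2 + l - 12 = (l - 3)*(l + 4)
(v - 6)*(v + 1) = v^2 - 5*v - 6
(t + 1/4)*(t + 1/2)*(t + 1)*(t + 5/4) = t^4 + 3*t^3 + 49*t^2/16 + 39*t/32 + 5/32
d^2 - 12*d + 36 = (d - 6)^2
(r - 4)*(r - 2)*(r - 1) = r^3 - 7*r^2 + 14*r - 8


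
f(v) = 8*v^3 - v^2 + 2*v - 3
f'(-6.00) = 878.00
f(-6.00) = -1779.00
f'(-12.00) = 3482.00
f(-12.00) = -13995.00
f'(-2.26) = 129.10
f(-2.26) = -104.97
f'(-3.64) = 327.27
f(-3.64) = -409.36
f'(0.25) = 3.00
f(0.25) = -2.44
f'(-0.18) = 3.14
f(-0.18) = -3.44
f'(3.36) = 266.23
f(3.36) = 295.89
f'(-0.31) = 4.93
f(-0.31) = -3.95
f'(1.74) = 71.18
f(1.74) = 39.60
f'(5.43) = 698.78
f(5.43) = 1259.20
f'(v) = 24*v^2 - 2*v + 2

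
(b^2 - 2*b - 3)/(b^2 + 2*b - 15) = (b + 1)/(b + 5)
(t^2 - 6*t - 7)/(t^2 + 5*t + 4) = (t - 7)/(t + 4)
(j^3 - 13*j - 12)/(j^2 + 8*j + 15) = (j^2 - 3*j - 4)/(j + 5)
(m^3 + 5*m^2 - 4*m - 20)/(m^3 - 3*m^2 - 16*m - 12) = (m^2 + 3*m - 10)/(m^2 - 5*m - 6)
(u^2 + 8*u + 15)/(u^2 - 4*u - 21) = (u + 5)/(u - 7)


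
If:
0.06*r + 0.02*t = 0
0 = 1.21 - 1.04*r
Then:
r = 1.16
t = -3.49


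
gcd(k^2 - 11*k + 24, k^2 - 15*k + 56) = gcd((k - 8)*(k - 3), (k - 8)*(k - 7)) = k - 8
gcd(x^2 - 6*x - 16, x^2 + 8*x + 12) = x + 2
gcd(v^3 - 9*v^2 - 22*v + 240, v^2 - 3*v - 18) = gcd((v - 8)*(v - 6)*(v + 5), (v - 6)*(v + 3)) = v - 6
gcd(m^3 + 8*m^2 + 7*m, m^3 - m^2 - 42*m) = m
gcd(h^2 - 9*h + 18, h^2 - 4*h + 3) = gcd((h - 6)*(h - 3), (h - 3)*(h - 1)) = h - 3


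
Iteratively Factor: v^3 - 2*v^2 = (v - 2)*(v^2) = v*(v - 2)*(v)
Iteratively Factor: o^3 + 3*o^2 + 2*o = (o)*(o^2 + 3*o + 2) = o*(o + 2)*(o + 1)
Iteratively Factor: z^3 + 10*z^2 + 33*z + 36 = (z + 3)*(z^2 + 7*z + 12) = (z + 3)^2*(z + 4)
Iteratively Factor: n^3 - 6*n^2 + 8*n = (n - 4)*(n^2 - 2*n) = n*(n - 4)*(n - 2)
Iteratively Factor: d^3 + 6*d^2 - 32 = (d - 2)*(d^2 + 8*d + 16) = (d - 2)*(d + 4)*(d + 4)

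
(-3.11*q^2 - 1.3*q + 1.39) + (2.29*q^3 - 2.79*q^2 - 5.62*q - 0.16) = 2.29*q^3 - 5.9*q^2 - 6.92*q + 1.23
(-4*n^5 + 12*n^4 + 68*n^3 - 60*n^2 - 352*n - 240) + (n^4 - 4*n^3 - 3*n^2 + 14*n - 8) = -4*n^5 + 13*n^4 + 64*n^3 - 63*n^2 - 338*n - 248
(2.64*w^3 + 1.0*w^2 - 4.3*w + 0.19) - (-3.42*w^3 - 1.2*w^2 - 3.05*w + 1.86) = 6.06*w^3 + 2.2*w^2 - 1.25*w - 1.67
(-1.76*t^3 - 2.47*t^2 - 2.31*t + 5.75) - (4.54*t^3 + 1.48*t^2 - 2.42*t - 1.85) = -6.3*t^3 - 3.95*t^2 + 0.11*t + 7.6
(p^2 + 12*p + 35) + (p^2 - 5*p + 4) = 2*p^2 + 7*p + 39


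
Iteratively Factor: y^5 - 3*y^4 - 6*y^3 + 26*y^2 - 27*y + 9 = (y - 1)*(y^4 - 2*y^3 - 8*y^2 + 18*y - 9) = (y - 1)*(y + 3)*(y^3 - 5*y^2 + 7*y - 3) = (y - 1)^2*(y + 3)*(y^2 - 4*y + 3) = (y - 1)^3*(y + 3)*(y - 3)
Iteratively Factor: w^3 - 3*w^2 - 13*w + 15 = (w - 1)*(w^2 - 2*w - 15) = (w - 1)*(w + 3)*(w - 5)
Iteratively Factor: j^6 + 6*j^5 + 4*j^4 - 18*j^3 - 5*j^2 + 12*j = (j + 4)*(j^5 + 2*j^4 - 4*j^3 - 2*j^2 + 3*j) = j*(j + 4)*(j^4 + 2*j^3 - 4*j^2 - 2*j + 3) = j*(j + 1)*(j + 4)*(j^3 + j^2 - 5*j + 3) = j*(j + 1)*(j + 3)*(j + 4)*(j^2 - 2*j + 1) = j*(j - 1)*(j + 1)*(j + 3)*(j + 4)*(j - 1)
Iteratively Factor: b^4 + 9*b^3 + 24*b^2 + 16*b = (b + 1)*(b^3 + 8*b^2 + 16*b) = b*(b + 1)*(b^2 + 8*b + 16) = b*(b + 1)*(b + 4)*(b + 4)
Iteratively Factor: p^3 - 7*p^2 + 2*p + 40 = (p - 5)*(p^2 - 2*p - 8) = (p - 5)*(p + 2)*(p - 4)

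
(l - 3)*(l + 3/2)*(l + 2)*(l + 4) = l^4 + 9*l^3/2 - 11*l^2/2 - 39*l - 36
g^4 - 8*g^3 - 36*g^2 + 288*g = g*(g - 8)*(g - 6)*(g + 6)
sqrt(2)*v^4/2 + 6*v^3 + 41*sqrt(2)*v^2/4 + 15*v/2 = v*(v + 5*sqrt(2)/2)*(v + 3*sqrt(2))*(sqrt(2)*v/2 + 1/2)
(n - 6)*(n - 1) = n^2 - 7*n + 6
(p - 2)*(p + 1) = p^2 - p - 2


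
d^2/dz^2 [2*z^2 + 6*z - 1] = 4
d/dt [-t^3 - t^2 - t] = -3*t^2 - 2*t - 1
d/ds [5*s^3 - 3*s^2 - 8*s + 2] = 15*s^2 - 6*s - 8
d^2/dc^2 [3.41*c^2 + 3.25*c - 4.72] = 6.82000000000000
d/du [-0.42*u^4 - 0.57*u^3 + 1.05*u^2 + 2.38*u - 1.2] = -1.68*u^3 - 1.71*u^2 + 2.1*u + 2.38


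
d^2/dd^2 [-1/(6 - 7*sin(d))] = 7*(-7*sin(d)^2 - 6*sin(d) + 14)/(7*sin(d) - 6)^3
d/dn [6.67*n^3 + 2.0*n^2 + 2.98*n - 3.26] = 20.01*n^2 + 4.0*n + 2.98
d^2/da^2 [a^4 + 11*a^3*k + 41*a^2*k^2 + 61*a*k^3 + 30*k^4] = 12*a^2 + 66*a*k + 82*k^2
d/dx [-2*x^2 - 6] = -4*x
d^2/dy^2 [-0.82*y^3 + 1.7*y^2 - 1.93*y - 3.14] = 3.4 - 4.92*y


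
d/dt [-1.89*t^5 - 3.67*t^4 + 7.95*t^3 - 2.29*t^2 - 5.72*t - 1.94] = -9.45*t^4 - 14.68*t^3 + 23.85*t^2 - 4.58*t - 5.72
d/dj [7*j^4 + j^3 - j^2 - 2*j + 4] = 28*j^3 + 3*j^2 - 2*j - 2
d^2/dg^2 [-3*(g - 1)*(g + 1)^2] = -18*g - 6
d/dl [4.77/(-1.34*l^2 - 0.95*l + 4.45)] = (12.7836*l + 4.5315)/(1.34*l^2 + 0.95*l - 4.45)^2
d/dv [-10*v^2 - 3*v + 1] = -20*v - 3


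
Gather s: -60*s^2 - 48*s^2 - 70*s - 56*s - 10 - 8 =-108*s^2 - 126*s - 18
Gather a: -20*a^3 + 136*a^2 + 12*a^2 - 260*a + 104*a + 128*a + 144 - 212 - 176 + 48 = -20*a^3 + 148*a^2 - 28*a - 196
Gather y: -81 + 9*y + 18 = 9*y - 63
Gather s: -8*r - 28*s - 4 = -8*r - 28*s - 4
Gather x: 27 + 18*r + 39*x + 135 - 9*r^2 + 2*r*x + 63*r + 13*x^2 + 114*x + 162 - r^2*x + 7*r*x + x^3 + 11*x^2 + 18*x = -9*r^2 + 81*r + x^3 + 24*x^2 + x*(-r^2 + 9*r + 171) + 324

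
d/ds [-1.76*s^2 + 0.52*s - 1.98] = 0.52 - 3.52*s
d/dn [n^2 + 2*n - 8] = 2*n + 2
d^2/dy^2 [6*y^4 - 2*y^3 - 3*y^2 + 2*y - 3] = 72*y^2 - 12*y - 6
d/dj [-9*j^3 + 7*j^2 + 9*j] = -27*j^2 + 14*j + 9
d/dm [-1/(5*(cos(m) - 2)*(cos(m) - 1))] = (3 - 2*cos(m))*sin(m)/(5*(cos(m) - 2)^2*(cos(m) - 1)^2)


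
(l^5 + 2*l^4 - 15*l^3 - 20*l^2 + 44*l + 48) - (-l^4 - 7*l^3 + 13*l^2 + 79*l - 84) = l^5 + 3*l^4 - 8*l^3 - 33*l^2 - 35*l + 132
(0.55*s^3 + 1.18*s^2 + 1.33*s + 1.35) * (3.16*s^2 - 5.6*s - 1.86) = 1.738*s^5 + 0.6488*s^4 - 3.4282*s^3 - 5.3768*s^2 - 10.0338*s - 2.511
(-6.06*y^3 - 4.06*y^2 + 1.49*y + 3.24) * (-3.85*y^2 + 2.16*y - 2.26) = 23.331*y^5 + 2.5414*y^4 - 0.810500000000004*y^3 - 0.0800000000000036*y^2 + 3.631*y - 7.3224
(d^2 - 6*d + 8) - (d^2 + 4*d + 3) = 5 - 10*d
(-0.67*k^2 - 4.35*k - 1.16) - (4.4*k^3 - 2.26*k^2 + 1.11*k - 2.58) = -4.4*k^3 + 1.59*k^2 - 5.46*k + 1.42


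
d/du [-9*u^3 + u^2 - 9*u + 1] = -27*u^2 + 2*u - 9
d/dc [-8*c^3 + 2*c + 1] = 2 - 24*c^2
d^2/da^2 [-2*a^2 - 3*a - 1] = -4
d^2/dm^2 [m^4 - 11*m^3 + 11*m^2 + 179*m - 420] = 12*m^2 - 66*m + 22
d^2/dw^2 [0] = 0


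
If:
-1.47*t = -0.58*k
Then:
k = 2.53448275862069*t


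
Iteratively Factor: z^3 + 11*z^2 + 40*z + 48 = (z + 3)*(z^2 + 8*z + 16) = (z + 3)*(z + 4)*(z + 4)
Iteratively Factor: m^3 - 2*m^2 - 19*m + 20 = (m - 5)*(m^2 + 3*m - 4) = (m - 5)*(m - 1)*(m + 4)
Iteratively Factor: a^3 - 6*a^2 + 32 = (a - 4)*(a^2 - 2*a - 8) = (a - 4)^2*(a + 2)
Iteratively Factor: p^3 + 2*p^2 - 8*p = (p - 2)*(p^2 + 4*p) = (p - 2)*(p + 4)*(p)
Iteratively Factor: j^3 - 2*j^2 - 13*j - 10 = (j + 2)*(j^2 - 4*j - 5) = (j - 5)*(j + 2)*(j + 1)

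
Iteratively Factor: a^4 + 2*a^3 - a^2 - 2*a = (a + 1)*(a^3 + a^2 - 2*a) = (a - 1)*(a + 1)*(a^2 + 2*a) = (a - 1)*(a + 1)*(a + 2)*(a)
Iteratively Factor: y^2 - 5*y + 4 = (y - 4)*(y - 1)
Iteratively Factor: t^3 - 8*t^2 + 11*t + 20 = (t - 5)*(t^2 - 3*t - 4) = (t - 5)*(t + 1)*(t - 4)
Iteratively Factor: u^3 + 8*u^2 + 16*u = (u)*(u^2 + 8*u + 16) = u*(u + 4)*(u + 4)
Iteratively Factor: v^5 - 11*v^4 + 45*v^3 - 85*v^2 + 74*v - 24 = (v - 1)*(v^4 - 10*v^3 + 35*v^2 - 50*v + 24) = (v - 4)*(v - 1)*(v^3 - 6*v^2 + 11*v - 6) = (v - 4)*(v - 2)*(v - 1)*(v^2 - 4*v + 3) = (v - 4)*(v - 2)*(v - 1)^2*(v - 3)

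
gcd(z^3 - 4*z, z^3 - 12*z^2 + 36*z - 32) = z - 2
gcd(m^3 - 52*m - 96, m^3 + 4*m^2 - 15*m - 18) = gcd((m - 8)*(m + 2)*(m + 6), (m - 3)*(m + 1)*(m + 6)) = m + 6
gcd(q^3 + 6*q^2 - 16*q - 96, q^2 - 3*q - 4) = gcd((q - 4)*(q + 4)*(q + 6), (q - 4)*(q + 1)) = q - 4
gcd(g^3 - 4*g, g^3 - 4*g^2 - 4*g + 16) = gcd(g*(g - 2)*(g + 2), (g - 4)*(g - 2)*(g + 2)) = g^2 - 4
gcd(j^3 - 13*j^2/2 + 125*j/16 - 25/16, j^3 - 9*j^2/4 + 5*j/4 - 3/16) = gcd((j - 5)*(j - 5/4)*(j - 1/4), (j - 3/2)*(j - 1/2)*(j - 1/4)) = j - 1/4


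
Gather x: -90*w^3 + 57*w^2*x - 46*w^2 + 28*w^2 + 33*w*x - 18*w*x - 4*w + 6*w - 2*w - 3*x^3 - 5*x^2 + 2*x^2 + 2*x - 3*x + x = -90*w^3 - 18*w^2 - 3*x^3 - 3*x^2 + x*(57*w^2 + 15*w)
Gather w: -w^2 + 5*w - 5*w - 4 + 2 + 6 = 4 - w^2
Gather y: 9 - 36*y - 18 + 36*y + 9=0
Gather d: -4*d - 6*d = -10*d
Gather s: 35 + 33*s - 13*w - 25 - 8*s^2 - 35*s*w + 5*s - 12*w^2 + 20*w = -8*s^2 + s*(38 - 35*w) - 12*w^2 + 7*w + 10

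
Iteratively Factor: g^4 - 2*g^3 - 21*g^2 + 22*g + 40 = (g - 2)*(g^3 - 21*g - 20) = (g - 5)*(g - 2)*(g^2 + 5*g + 4) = (g - 5)*(g - 2)*(g + 4)*(g + 1)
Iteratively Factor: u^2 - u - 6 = (u + 2)*(u - 3)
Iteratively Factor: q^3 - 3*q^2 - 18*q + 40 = (q + 4)*(q^2 - 7*q + 10) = (q - 5)*(q + 4)*(q - 2)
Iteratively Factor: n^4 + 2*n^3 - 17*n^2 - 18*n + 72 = (n - 2)*(n^3 + 4*n^2 - 9*n - 36) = (n - 3)*(n - 2)*(n^2 + 7*n + 12) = (n - 3)*(n - 2)*(n + 3)*(n + 4)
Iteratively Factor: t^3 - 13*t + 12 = (t - 1)*(t^2 + t - 12) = (t - 1)*(t + 4)*(t - 3)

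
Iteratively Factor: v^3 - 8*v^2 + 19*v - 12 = (v - 4)*(v^2 - 4*v + 3) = (v - 4)*(v - 3)*(v - 1)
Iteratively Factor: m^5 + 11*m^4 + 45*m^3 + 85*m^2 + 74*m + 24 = (m + 4)*(m^4 + 7*m^3 + 17*m^2 + 17*m + 6) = (m + 1)*(m + 4)*(m^3 + 6*m^2 + 11*m + 6) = (m + 1)*(m + 2)*(m + 4)*(m^2 + 4*m + 3) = (m + 1)^2*(m + 2)*(m + 4)*(m + 3)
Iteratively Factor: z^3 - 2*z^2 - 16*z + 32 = (z + 4)*(z^2 - 6*z + 8) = (z - 2)*(z + 4)*(z - 4)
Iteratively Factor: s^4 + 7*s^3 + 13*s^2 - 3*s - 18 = (s - 1)*(s^3 + 8*s^2 + 21*s + 18) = (s - 1)*(s + 3)*(s^2 + 5*s + 6) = (s - 1)*(s + 2)*(s + 3)*(s + 3)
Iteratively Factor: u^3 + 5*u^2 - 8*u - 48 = (u + 4)*(u^2 + u - 12) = (u + 4)^2*(u - 3)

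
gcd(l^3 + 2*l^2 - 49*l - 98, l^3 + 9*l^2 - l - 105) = l + 7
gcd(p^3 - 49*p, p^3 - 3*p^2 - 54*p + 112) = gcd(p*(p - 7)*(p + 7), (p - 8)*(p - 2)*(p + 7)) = p + 7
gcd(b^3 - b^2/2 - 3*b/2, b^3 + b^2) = b^2 + b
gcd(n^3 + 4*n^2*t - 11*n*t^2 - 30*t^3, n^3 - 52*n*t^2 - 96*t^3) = n + 2*t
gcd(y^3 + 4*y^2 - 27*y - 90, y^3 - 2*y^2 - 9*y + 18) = y + 3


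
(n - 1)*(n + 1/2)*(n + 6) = n^3 + 11*n^2/2 - 7*n/2 - 3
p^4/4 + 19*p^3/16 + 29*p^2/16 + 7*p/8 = p*(p/2 + 1/2)*(p/2 + 1)*(p + 7/4)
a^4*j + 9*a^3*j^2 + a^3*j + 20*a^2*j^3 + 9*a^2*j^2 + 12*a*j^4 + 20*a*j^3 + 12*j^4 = (a + j)*(a + 2*j)*(a + 6*j)*(a*j + j)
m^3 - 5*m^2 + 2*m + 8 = (m - 4)*(m - 2)*(m + 1)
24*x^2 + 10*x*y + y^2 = (4*x + y)*(6*x + y)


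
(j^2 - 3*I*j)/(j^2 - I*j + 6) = j/(j + 2*I)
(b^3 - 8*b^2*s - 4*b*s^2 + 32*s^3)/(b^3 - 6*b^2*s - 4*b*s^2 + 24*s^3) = (-b + 8*s)/(-b + 6*s)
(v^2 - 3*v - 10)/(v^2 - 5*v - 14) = (v - 5)/(v - 7)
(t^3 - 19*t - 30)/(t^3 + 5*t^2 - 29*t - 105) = (t + 2)/(t + 7)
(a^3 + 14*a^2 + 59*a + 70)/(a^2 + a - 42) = (a^2 + 7*a + 10)/(a - 6)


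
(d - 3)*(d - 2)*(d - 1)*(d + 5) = d^4 - d^3 - 19*d^2 + 49*d - 30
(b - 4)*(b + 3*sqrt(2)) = b^2 - 4*b + 3*sqrt(2)*b - 12*sqrt(2)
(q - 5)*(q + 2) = q^2 - 3*q - 10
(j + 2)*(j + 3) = j^2 + 5*j + 6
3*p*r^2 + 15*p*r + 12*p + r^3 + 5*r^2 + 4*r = (3*p + r)*(r + 1)*(r + 4)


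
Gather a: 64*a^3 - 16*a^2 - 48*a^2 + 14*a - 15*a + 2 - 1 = 64*a^3 - 64*a^2 - a + 1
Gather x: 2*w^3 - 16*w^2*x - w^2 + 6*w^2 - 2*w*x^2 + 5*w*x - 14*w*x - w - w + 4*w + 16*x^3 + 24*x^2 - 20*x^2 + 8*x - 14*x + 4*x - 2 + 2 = 2*w^3 + 5*w^2 + 2*w + 16*x^3 + x^2*(4 - 2*w) + x*(-16*w^2 - 9*w - 2)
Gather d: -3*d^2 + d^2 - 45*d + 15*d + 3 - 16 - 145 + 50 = -2*d^2 - 30*d - 108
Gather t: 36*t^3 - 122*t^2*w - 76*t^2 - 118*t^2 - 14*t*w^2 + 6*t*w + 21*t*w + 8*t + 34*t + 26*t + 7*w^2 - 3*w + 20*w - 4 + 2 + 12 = 36*t^3 + t^2*(-122*w - 194) + t*(-14*w^2 + 27*w + 68) + 7*w^2 + 17*w + 10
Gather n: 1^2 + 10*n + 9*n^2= 9*n^2 + 10*n + 1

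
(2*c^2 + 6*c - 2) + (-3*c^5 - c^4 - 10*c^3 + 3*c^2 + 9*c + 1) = -3*c^5 - c^4 - 10*c^3 + 5*c^2 + 15*c - 1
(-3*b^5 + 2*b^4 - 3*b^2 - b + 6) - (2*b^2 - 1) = -3*b^5 + 2*b^4 - 5*b^2 - b + 7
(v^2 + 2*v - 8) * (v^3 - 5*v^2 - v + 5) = v^5 - 3*v^4 - 19*v^3 + 43*v^2 + 18*v - 40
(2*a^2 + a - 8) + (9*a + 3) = 2*a^2 + 10*a - 5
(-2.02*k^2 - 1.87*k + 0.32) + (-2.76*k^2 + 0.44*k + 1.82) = -4.78*k^2 - 1.43*k + 2.14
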